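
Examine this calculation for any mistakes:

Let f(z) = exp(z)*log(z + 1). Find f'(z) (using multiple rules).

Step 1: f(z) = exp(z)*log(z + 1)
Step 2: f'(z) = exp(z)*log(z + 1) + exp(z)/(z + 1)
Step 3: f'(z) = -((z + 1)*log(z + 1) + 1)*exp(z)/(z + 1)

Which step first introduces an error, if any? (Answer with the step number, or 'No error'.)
Step 3

Step 3 is incorrect due to a sign flip.
The step shows: -((z + 1)*log(z + 1) + 1)*exp(z)/(z + 1)
The correct value should be: ((z + 1)*log(z + 1) + 1)*exp(z)/(z + 1)

Explanation: The sign of the whole expression was flipped: the term ((z + 1)*log(z + 1) + 1)*exp(z)/(z + 1) was incorrectly written as -((z + 1)*log(z + 1) + 1)*exp(z)/(z + 1)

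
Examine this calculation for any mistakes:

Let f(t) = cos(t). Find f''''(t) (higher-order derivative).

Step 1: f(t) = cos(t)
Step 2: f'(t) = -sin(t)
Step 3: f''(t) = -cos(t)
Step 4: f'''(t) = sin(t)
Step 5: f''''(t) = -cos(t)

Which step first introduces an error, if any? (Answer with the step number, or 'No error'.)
Step 5

Step 5 is incorrect due to a sign flip.
The step shows: -cos(t)
The correct value should be: cos(t)

Explanation: The sign of the whole expression was flipped: the term cos(t) was incorrectly written as -cos(t)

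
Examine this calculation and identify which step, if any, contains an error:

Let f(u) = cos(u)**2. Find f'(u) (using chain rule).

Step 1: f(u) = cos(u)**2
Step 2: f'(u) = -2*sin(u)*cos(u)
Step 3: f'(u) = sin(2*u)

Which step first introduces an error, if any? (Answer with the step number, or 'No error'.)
Step 3

Step 3 is incorrect due to a sign flip.
The step shows: sin(2*u)
The correct value should be: -sin(2*u)

Explanation: The sign of the whole expression was flipped: the term -sin(2*u) was incorrectly written as sin(2*u)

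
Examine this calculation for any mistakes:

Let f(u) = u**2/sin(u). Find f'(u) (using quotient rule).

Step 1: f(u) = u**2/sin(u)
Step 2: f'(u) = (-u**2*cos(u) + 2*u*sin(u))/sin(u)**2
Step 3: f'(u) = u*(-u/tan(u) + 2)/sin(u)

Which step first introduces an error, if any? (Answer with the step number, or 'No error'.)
No error

All steps in this derivation are correct.
The final answer f'(u) = u*(-u/tan(u) + 2)/sin(u) is valid.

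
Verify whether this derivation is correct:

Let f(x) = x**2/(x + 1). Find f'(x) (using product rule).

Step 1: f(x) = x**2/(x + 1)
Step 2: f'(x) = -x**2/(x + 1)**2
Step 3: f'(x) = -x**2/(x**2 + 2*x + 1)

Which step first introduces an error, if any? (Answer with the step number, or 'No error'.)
Step 2

Step 2 is incorrect due to a dropped term.
The step shows: -x**2/(x + 1)**2
The correct value should be: -x**2/(x + 1)**2 + 2*x/(x + 1)

Explanation: A term was dropped: the term 2*x/(x + 1) was incorrectly omitted
The later steps are derived from this incorrect expression, so the error originates in Step 2.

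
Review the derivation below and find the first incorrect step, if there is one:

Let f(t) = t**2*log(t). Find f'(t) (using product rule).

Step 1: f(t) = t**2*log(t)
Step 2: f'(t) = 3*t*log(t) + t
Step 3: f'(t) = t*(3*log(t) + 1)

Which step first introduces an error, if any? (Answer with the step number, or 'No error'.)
Step 2

Step 2 is incorrect due to a wrong coefficient.
The step shows: 3*t*log(t) + t
The correct value should be: 2*t*log(t) + t

Explanation: The coefficient 2 was incorrectly written as 3: the term 2*t*log(t) was incorrectly written as 3*t*log(t)
The later steps are derived from this incorrect expression, so the error originates in Step 2.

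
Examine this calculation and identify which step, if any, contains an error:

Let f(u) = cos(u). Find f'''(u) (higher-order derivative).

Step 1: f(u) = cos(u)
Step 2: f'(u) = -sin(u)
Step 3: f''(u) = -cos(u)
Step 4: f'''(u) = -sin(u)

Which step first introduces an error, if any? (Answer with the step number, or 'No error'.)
Step 4

Step 4 is incorrect due to a sign flip.
The step shows: -sin(u)
The correct value should be: sin(u)

Explanation: The sign of the whole expression was flipped: the term sin(u) was incorrectly written as -sin(u)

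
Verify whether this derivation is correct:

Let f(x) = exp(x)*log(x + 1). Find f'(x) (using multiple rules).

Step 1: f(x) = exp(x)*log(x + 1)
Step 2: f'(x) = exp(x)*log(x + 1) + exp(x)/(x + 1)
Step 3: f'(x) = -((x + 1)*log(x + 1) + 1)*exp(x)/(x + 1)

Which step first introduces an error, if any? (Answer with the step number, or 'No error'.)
Step 3

Step 3 is incorrect due to a sign flip.
The step shows: -((x + 1)*log(x + 1) + 1)*exp(x)/(x + 1)
The correct value should be: ((x + 1)*log(x + 1) + 1)*exp(x)/(x + 1)

Explanation: The sign of the whole expression was flipped: the term ((x + 1)*log(x + 1) + 1)*exp(x)/(x + 1) was incorrectly written as -((x + 1)*log(x + 1) + 1)*exp(x)/(x + 1)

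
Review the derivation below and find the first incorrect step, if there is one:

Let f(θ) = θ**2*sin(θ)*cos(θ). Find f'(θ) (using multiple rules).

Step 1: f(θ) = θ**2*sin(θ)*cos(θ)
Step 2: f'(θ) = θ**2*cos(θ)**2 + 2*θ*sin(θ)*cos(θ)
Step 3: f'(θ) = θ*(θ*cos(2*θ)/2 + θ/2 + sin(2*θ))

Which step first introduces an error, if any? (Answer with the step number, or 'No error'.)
Step 2

Step 2 is incorrect due to a dropped term.
The step shows: θ**2*cos(θ)**2 + 2*θ*sin(θ)*cos(θ)
The correct value should be: -θ**2*sin(θ)**2 + θ**2*cos(θ)**2 + 2*θ*sin(θ)*cos(θ)

Explanation: A term was dropped: the term -θ**2*sin(θ)**2 was incorrectly omitted
The later steps are derived from this incorrect expression, so the error originates in Step 2.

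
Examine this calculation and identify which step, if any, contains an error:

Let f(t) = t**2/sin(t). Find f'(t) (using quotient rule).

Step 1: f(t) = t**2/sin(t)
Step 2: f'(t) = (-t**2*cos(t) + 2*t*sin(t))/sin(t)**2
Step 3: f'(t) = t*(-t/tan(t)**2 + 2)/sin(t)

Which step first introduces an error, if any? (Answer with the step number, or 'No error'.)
Step 3

Step 3 is incorrect due to a wrong exponent.
The step shows: t*(-t/tan(t)**2 + 2)/sin(t)
The correct value should be: t*(-t/tan(t) + 2)/sin(t)

Explanation: The exponent -1 on tan(t) was incorrectly written as -2: the term t*(-t/tan(t) + 2)/sin(t) was incorrectly written as t*(-t/tan(t)**2 + 2)/sin(t)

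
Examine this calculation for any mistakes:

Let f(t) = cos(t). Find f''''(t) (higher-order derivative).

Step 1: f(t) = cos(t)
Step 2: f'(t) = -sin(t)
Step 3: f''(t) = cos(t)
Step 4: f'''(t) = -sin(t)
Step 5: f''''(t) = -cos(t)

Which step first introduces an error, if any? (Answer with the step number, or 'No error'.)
Step 3

Step 3 is incorrect due to a sign flip.
The step shows: cos(t)
The correct value should be: -cos(t)

Explanation: The sign of the whole expression was flipped: the term -cos(t) was incorrectly written as cos(t)
The later steps are derived from this incorrect expression, so the error originates in Step 3.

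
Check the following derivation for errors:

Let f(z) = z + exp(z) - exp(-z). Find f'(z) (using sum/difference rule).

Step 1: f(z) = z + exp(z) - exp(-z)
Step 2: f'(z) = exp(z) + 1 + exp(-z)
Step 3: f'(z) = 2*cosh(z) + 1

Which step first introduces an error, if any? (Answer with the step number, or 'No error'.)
No error

All steps in this derivation are correct.
The final answer f'(z) = 2*cosh(z) + 1 is valid.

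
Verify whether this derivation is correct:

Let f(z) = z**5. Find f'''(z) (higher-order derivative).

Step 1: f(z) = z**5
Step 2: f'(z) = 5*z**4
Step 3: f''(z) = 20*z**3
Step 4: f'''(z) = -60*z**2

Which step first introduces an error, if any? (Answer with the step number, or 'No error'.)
Step 4

Step 4 is incorrect due to a sign flip.
The step shows: -60*z**2
The correct value should be: 60*z**2

Explanation: The sign of the whole expression was flipped: the term 60*z**2 was incorrectly written as -60*z**2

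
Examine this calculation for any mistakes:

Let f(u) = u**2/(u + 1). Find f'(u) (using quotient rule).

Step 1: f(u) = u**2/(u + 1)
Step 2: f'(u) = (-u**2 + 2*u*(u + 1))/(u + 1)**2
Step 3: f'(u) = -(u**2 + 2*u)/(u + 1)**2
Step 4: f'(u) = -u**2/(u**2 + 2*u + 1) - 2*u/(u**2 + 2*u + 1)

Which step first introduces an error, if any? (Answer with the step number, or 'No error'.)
Step 3

Step 3 is incorrect due to a sign flip.
The step shows: -(u**2 + 2*u)/(u + 1)**2
The correct value should be: (u**2 + 2*u)/(u + 1)**2

Explanation: The sign of the whole expression was flipped: the term (u**2 + 2*u)/(u + 1)**2 was incorrectly written as -(u**2 + 2*u)/(u + 1)**2
The later steps are derived from this incorrect expression, so the error originates in Step 3.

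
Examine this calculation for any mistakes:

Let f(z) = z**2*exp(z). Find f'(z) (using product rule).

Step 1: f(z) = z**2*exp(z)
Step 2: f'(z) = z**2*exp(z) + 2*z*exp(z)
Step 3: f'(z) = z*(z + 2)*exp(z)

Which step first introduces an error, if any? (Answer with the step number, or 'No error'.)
No error

All steps in this derivation are correct.
The final answer f'(z) = z*(z + 2)*exp(z) is valid.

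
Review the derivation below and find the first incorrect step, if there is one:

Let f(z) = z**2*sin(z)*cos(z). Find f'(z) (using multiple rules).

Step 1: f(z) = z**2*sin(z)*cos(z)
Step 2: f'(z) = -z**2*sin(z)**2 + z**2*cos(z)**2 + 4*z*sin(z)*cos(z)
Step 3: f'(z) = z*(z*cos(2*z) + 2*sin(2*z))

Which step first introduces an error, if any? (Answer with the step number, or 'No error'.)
Step 2

Step 2 is incorrect due to a wrong coefficient.
The step shows: -z**2*sin(z)**2 + z**2*cos(z)**2 + 4*z*sin(z)*cos(z)
The correct value should be: -z**2*sin(z)**2 + z**2*cos(z)**2 + 2*z*sin(z)*cos(z)

Explanation: The coefficient 2 was incorrectly written as 4: the term 2*z*sin(z)*cos(z) was incorrectly written as 4*z*sin(z)*cos(z)
The later steps are derived from this incorrect expression, so the error originates in Step 2.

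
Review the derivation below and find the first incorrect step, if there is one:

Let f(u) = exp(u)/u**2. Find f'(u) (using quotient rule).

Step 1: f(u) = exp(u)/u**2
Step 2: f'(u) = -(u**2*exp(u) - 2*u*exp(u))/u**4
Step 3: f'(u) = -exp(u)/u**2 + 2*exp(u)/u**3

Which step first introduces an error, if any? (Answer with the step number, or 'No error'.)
Step 2

Step 2 is incorrect due to a sign flip.
The step shows: -(u**2*exp(u) - 2*u*exp(u))/u**4
The correct value should be: (u**2*exp(u) - 2*u*exp(u))/u**4

Explanation: The sign of the whole expression was flipped: the term (u**2*exp(u) - 2*u*exp(u))/u**4 was incorrectly written as -(u**2*exp(u) - 2*u*exp(u))/u**4
The later steps are derived from this incorrect expression, so the error originates in Step 2.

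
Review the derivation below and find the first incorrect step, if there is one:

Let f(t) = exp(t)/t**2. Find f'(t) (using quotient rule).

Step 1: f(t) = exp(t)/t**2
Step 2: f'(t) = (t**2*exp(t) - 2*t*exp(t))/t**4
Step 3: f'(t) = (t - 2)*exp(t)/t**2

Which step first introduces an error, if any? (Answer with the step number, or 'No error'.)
Step 3

Step 3 is incorrect due to a wrong exponent.
The step shows: (t - 2)*exp(t)/t**2
The correct value should be: (t - 2)*exp(t)/t**3

Explanation: The exponent -3 on t was incorrectly written as -2: the term (t - 2)*exp(t)/t**3 was incorrectly written as (t - 2)*exp(t)/t**2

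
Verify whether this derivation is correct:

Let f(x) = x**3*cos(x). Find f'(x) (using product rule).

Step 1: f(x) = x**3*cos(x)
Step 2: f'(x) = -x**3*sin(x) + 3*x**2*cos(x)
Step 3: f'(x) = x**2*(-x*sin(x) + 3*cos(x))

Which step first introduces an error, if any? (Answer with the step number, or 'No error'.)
No error

All steps in this derivation are correct.
The final answer f'(x) = x**2*(-x*sin(x) + 3*cos(x)) is valid.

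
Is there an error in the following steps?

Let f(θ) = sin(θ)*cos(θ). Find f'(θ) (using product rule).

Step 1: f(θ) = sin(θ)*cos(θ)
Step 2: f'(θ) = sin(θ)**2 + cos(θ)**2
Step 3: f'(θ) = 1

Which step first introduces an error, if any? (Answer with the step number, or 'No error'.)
Step 2

Step 2 is incorrect due to a sign flip.
The step shows: sin(θ)**2 + cos(θ)**2
The correct value should be: -sin(θ)**2 + cos(θ)**2

Explanation: The sign of one term was flipped: the term -sin(θ)**2 was incorrectly written as sin(θ)**2
The later steps are derived from this incorrect expression, so the error originates in Step 2.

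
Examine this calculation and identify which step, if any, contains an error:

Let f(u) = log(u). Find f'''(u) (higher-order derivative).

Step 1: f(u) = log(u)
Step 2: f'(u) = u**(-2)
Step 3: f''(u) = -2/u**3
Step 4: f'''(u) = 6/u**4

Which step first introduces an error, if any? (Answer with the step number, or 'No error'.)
Step 2

Step 2 is incorrect due to a wrong exponent.
The step shows: u**(-2)
The correct value should be: 1/u

Explanation: The exponent -1 on u was incorrectly written as -2: the term 1/u was incorrectly written as u**(-2)
The later steps are derived from this incorrect expression, so the error originates in Step 2.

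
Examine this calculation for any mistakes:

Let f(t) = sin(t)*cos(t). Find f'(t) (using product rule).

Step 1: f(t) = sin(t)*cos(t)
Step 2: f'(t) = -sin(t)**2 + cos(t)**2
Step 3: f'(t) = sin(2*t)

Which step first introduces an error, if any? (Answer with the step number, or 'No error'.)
Step 3

Step 3 is incorrect due to a wrong trig function.
The step shows: sin(2*t)
The correct value should be: cos(2*t)

Explanation: cos(2*t) was incorrectly written as sin(2*t): the term cos(2*t) was incorrectly written as sin(2*t)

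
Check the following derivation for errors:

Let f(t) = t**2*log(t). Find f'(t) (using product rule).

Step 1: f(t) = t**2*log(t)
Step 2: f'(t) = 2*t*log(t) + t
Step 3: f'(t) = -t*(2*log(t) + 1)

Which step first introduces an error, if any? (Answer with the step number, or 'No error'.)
Step 3

Step 3 is incorrect due to a sign flip.
The step shows: -t*(2*log(t) + 1)
The correct value should be: t*(2*log(t) + 1)

Explanation: The sign of the whole expression was flipped: the term t*(2*log(t) + 1) was incorrectly written as -t*(2*log(t) + 1)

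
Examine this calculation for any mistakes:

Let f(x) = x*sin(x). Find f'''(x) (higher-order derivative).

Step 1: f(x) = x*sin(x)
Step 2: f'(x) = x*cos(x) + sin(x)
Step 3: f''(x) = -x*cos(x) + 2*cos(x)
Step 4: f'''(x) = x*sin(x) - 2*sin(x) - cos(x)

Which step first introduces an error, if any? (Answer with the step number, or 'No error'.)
Step 3

Step 3 is incorrect due to a wrong trig function.
The step shows: -x*cos(x) + 2*cos(x)
The correct value should be: -x*sin(x) + 2*cos(x)

Explanation: sin(x) was incorrectly written as cos(x): the term -x*sin(x) was incorrectly written as -x*cos(x)
The later steps are derived from this incorrect expression, so the error originates in Step 3.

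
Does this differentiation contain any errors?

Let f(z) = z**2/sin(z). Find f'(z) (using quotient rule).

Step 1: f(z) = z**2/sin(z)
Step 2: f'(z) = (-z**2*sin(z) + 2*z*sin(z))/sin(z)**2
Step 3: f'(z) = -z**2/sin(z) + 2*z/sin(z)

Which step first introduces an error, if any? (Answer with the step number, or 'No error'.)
Step 2

Step 2 is incorrect due to a wrong trig function.
The step shows: (-z**2*sin(z) + 2*z*sin(z))/sin(z)**2
The correct value should be: (-z**2*cos(z) + 2*z*sin(z))/sin(z)**2

Explanation: cos(z) was incorrectly written as sin(z): the term (-z**2*cos(z) + 2*z*sin(z))/sin(z)**2 was incorrectly written as (-z**2*sin(z) + 2*z*sin(z))/sin(z)**2
The later steps are derived from this incorrect expression, so the error originates in Step 2.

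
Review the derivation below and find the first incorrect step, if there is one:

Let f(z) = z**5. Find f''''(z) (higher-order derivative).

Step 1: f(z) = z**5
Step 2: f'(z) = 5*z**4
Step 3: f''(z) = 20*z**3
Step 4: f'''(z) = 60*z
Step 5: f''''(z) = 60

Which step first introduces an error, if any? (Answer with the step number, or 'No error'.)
Step 4

Step 4 is incorrect due to a wrong exponent.
The step shows: 60*z
The correct value should be: 60*z**2

Explanation: The exponent 2 on z was incorrectly written as 1: the term 60*z**2 was incorrectly written as 60*z
The later steps are derived from this incorrect expression, so the error originates in Step 4.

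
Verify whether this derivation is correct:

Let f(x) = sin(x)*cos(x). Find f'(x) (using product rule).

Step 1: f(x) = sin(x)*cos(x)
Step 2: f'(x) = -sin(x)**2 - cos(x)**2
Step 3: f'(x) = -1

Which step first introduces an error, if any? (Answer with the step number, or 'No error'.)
Step 2

Step 2 is incorrect due to a sign flip.
The step shows: -sin(x)**2 - cos(x)**2
The correct value should be: -sin(x)**2 + cos(x)**2

Explanation: The sign of one term was flipped: the term cos(x)**2 was incorrectly written as -cos(x)**2
The later steps are derived from this incorrect expression, so the error originates in Step 2.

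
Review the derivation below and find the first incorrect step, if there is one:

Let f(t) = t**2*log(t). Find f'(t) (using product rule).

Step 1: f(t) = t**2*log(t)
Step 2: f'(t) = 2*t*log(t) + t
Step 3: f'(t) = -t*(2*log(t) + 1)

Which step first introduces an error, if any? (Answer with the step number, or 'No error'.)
Step 3

Step 3 is incorrect due to a sign flip.
The step shows: -t*(2*log(t) + 1)
The correct value should be: t*(2*log(t) + 1)

Explanation: The sign of the whole expression was flipped: the term t*(2*log(t) + 1) was incorrectly written as -t*(2*log(t) + 1)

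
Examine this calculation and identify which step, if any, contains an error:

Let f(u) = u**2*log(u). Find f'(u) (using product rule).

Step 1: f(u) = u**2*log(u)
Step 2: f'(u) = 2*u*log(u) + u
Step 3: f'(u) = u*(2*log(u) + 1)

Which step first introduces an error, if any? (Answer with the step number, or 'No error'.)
No error

All steps in this derivation are correct.
The final answer f'(u) = u*(2*log(u) + 1) is valid.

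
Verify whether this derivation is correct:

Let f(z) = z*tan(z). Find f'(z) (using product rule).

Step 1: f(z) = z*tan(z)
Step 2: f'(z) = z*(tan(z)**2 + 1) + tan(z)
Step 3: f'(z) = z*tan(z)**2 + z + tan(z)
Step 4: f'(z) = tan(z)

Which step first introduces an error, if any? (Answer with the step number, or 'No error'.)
Step 4

Step 4 is incorrect due to a dropped term.
The step shows: tan(z)
The correct value should be: z/cos(z)**2 + tan(z)

Explanation: A term was dropped: the term z/cos(z)**2 was incorrectly omitted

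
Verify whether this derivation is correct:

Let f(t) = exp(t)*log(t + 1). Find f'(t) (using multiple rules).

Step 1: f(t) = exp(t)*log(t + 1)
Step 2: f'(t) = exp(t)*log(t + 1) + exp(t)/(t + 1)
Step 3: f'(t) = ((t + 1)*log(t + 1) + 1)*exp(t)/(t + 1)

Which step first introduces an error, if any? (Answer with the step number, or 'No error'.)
No error

All steps in this derivation are correct.
The final answer f'(t) = ((t + 1)*log(t + 1) + 1)*exp(t)/(t + 1) is valid.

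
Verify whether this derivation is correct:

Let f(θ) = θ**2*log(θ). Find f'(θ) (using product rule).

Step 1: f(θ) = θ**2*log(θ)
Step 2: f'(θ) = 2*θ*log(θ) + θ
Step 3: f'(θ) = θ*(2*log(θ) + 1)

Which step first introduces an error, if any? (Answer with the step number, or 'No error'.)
No error

All steps in this derivation are correct.
The final answer f'(θ) = θ*(2*log(θ) + 1) is valid.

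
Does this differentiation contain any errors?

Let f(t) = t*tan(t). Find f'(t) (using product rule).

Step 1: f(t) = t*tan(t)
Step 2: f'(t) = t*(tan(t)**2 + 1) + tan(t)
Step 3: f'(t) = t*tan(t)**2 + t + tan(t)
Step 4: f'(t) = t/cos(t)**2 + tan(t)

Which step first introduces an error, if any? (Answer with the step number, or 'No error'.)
No error

All steps in this derivation are correct.
The final answer f'(t) = t/cos(t)**2 + tan(t) is valid.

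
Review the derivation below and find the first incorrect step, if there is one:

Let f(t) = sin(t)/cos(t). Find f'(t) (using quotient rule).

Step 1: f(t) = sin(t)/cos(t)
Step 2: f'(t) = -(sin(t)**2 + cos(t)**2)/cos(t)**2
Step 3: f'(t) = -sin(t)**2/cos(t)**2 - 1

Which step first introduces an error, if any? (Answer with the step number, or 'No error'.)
Step 2

Step 2 is incorrect due to a sign flip.
The step shows: -(sin(t)**2 + cos(t)**2)/cos(t)**2
The correct value should be: (sin(t)**2 + cos(t)**2)/cos(t)**2

Explanation: The sign of the whole expression was flipped: the term (sin(t)**2 + cos(t)**2)/cos(t)**2 was incorrectly written as -(sin(t)**2 + cos(t)**2)/cos(t)**2
The later steps are derived from this incorrect expression, so the error originates in Step 2.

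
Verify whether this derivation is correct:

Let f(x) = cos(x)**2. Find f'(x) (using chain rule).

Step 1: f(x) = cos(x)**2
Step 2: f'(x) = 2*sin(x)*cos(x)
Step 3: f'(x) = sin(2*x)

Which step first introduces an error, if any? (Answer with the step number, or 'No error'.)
Step 2

Step 2 is incorrect due to a sign flip.
The step shows: 2*sin(x)*cos(x)
The correct value should be: -2*sin(x)*cos(x)

Explanation: The sign of the whole expression was flipped: the term -2*sin(x)*cos(x) was incorrectly written as 2*sin(x)*cos(x)
The later steps are derived from this incorrect expression, so the error originates in Step 2.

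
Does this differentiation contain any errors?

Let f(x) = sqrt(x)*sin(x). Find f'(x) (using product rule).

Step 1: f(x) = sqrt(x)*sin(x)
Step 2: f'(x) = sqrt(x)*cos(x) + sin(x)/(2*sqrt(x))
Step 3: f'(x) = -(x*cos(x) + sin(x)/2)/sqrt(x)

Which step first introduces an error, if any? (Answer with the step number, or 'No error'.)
Step 3

Step 3 is incorrect due to a sign flip.
The step shows: -(x*cos(x) + sin(x)/2)/sqrt(x)
The correct value should be: (x*cos(x) + sin(x)/2)/sqrt(x)

Explanation: The sign of the whole expression was flipped: the term (x*cos(x) + sin(x)/2)/sqrt(x) was incorrectly written as -(x*cos(x) + sin(x)/2)/sqrt(x)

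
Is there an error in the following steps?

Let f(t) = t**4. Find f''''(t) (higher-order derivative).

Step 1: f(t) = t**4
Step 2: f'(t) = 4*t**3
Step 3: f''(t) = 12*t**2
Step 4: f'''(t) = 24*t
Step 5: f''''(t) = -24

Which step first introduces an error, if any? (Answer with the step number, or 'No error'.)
Step 5

Step 5 is incorrect due to a sign flip.
The step shows: -24
The correct value should be: 24

Explanation: The sign of the whole expression was flipped: the term 24 was incorrectly written as -24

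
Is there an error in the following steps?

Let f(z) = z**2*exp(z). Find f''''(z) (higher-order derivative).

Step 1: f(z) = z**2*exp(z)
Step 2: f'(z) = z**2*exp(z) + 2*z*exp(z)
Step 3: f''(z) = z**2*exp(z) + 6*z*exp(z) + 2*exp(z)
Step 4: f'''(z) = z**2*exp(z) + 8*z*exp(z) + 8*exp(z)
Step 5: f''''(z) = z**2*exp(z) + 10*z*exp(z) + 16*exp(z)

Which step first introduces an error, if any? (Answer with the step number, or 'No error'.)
Step 3

Step 3 is incorrect due to a wrong coefficient.
The step shows: z**2*exp(z) + 6*z*exp(z) + 2*exp(z)
The correct value should be: z**2*exp(z) + 4*z*exp(z) + 2*exp(z)

Explanation: The coefficient 4 was incorrectly written as 6: the term 4*z*exp(z) was incorrectly written as 6*z*exp(z)
The later steps are derived from this incorrect expression, so the error originates in Step 3.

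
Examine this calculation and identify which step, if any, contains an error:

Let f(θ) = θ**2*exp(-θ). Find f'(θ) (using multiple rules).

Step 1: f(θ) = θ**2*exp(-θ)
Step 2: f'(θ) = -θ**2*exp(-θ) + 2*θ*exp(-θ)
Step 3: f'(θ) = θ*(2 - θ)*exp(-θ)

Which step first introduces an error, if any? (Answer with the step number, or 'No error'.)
No error

All steps in this derivation are correct.
The final answer f'(θ) = θ*(2 - θ)*exp(-θ) is valid.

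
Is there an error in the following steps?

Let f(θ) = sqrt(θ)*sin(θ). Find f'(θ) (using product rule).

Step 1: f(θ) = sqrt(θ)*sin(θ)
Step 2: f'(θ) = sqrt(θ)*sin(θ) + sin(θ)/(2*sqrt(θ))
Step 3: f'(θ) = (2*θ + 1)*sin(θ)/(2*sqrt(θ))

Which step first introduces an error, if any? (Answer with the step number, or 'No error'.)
Step 2

Step 2 is incorrect due to a wrong trig function.
The step shows: sqrt(θ)*sin(θ) + sin(θ)/(2*sqrt(θ))
The correct value should be: sqrt(θ)*cos(θ) + sin(θ)/(2*sqrt(θ))

Explanation: cos(θ) was incorrectly written as sin(θ): the term sqrt(θ)*cos(θ) was incorrectly written as sqrt(θ)*sin(θ)
The later steps are derived from this incorrect expression, so the error originates in Step 2.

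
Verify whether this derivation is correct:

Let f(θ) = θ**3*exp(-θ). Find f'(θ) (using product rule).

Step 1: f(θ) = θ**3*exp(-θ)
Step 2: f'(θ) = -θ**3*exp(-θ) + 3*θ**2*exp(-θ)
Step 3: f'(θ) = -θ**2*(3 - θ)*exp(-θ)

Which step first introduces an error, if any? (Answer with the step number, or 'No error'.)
Step 3

Step 3 is incorrect due to a sign flip.
The step shows: -θ**2*(3 - θ)*exp(-θ)
The correct value should be: θ**2*(3 - θ)*exp(-θ)

Explanation: The sign of the whole expression was flipped: the term θ**2*(3 - θ)*exp(-θ) was incorrectly written as -θ**2*(3 - θ)*exp(-θ)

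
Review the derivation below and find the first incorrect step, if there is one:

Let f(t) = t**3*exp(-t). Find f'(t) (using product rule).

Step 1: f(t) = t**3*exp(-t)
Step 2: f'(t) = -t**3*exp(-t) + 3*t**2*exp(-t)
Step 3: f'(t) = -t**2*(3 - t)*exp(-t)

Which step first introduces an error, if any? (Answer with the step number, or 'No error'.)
Step 3

Step 3 is incorrect due to a sign flip.
The step shows: -t**2*(3 - t)*exp(-t)
The correct value should be: t**2*(3 - t)*exp(-t)

Explanation: The sign of the whole expression was flipped: the term t**2*(3 - t)*exp(-t) was incorrectly written as -t**2*(3 - t)*exp(-t)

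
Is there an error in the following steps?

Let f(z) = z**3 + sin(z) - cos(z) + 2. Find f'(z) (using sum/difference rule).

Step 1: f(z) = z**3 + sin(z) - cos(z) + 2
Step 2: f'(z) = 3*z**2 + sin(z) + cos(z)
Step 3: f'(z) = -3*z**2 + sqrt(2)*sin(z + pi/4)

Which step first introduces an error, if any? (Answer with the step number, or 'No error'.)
Step 3

Step 3 is incorrect due to a sign flip.
The step shows: -3*z**2 + sqrt(2)*sin(z + pi/4)
The correct value should be: 3*z**2 + sqrt(2)*sin(z + pi/4)

Explanation: The sign of one term was flipped: the term 3*z**2 was incorrectly written as -3*z**2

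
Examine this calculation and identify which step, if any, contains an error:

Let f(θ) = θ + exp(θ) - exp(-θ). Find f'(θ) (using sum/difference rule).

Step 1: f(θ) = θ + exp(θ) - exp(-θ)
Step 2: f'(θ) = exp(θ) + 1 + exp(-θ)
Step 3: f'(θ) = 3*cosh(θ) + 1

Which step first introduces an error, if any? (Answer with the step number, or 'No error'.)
Step 3

Step 3 is incorrect due to a wrong coefficient.
The step shows: 3*cosh(θ) + 1
The correct value should be: 2*cosh(θ) + 1

Explanation: The coefficient 2 was incorrectly written as 3: the term 2*cosh(θ) was incorrectly written as 3*cosh(θ)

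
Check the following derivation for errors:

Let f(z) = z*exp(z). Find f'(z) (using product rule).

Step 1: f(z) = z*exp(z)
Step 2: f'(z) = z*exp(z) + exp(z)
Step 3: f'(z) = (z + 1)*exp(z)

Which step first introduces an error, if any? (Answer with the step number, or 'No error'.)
No error

All steps in this derivation are correct.
The final answer f'(z) = (z + 1)*exp(z) is valid.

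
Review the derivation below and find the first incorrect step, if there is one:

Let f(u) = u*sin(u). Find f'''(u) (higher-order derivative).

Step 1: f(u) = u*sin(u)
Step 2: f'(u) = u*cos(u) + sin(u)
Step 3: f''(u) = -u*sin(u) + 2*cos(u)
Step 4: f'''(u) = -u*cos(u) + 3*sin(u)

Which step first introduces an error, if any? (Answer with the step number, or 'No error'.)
Step 4

Step 4 is incorrect due to a sign flip.
The step shows: -u*cos(u) + 3*sin(u)
The correct value should be: -u*cos(u) - 3*sin(u)

Explanation: The sign of one term was flipped: the term -3*sin(u) was incorrectly written as 3*sin(u)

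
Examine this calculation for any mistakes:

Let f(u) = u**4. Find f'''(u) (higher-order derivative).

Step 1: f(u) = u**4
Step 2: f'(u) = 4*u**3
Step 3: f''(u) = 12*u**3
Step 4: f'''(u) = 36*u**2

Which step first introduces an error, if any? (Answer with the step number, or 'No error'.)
Step 3

Step 3 is incorrect due to a wrong exponent.
The step shows: 12*u**3
The correct value should be: 12*u**2

Explanation: The exponent 2 on u was incorrectly written as 3: the term 12*u**2 was incorrectly written as 12*u**3
The later steps are derived from this incorrect expression, so the error originates in Step 3.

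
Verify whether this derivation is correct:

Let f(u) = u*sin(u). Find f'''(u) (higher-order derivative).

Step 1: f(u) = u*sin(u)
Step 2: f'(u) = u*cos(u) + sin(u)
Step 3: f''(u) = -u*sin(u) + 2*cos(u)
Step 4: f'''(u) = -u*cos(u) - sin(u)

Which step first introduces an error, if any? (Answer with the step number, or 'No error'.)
Step 4

Step 4 is incorrect due to a wrong coefficient.
The step shows: -u*cos(u) - sin(u)
The correct value should be: -u*cos(u) - 3*sin(u)

Explanation: The coefficient -3 was incorrectly written as -1: the term -3*sin(u) was incorrectly written as -sin(u)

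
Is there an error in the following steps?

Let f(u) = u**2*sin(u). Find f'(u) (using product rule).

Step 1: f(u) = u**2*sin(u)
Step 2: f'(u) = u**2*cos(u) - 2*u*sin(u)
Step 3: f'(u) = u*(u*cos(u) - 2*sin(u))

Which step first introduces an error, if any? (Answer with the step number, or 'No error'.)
Step 2

Step 2 is incorrect due to a sign flip.
The step shows: u**2*cos(u) - 2*u*sin(u)
The correct value should be: u**2*cos(u) + 2*u*sin(u)

Explanation: The sign of one term was flipped: the term 2*u*sin(u) was incorrectly written as -2*u*sin(u)
The later steps are derived from this incorrect expression, so the error originates in Step 2.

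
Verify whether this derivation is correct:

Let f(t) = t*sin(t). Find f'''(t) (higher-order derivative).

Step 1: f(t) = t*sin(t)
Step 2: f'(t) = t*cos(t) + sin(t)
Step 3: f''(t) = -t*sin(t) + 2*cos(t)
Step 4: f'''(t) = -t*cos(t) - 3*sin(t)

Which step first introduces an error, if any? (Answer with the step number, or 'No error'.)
No error

All steps in this derivation are correct.
The final answer f'''(t) = -t*cos(t) - 3*sin(t) is valid.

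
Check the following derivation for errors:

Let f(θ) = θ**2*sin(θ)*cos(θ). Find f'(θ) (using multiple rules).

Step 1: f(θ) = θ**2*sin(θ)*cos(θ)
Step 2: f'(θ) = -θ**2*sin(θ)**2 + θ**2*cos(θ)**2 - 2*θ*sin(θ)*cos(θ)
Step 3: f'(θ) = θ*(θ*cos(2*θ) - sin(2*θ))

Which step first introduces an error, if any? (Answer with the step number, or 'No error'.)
Step 2

Step 2 is incorrect due to a sign flip.
The step shows: -θ**2*sin(θ)**2 + θ**2*cos(θ)**2 - 2*θ*sin(θ)*cos(θ)
The correct value should be: -θ**2*sin(θ)**2 + θ**2*cos(θ)**2 + 2*θ*sin(θ)*cos(θ)

Explanation: The sign of one term was flipped: the term 2*θ*sin(θ)*cos(θ) was incorrectly written as -2*θ*sin(θ)*cos(θ)
The later steps are derived from this incorrect expression, so the error originates in Step 2.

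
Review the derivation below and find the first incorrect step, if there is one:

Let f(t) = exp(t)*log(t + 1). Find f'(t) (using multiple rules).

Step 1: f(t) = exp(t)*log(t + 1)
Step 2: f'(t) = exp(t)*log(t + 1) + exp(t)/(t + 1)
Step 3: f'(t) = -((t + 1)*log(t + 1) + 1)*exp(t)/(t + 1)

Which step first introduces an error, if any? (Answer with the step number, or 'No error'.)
Step 3

Step 3 is incorrect due to a sign flip.
The step shows: -((t + 1)*log(t + 1) + 1)*exp(t)/(t + 1)
The correct value should be: ((t + 1)*log(t + 1) + 1)*exp(t)/(t + 1)

Explanation: The sign of the whole expression was flipped: the term ((t + 1)*log(t + 1) + 1)*exp(t)/(t + 1) was incorrectly written as -((t + 1)*log(t + 1) + 1)*exp(t)/(t + 1)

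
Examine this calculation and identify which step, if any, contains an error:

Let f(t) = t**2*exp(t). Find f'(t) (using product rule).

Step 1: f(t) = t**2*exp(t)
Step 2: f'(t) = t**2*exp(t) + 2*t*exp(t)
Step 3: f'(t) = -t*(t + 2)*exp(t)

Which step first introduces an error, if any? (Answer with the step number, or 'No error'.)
Step 3

Step 3 is incorrect due to a sign flip.
The step shows: -t*(t + 2)*exp(t)
The correct value should be: t*(t + 2)*exp(t)

Explanation: The sign of the whole expression was flipped: the term t*(t + 2)*exp(t) was incorrectly written as -t*(t + 2)*exp(t)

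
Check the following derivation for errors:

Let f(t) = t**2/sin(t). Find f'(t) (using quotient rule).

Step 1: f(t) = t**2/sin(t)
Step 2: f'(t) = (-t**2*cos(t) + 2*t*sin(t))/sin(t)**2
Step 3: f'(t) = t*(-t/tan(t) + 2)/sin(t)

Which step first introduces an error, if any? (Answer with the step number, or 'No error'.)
No error

All steps in this derivation are correct.
The final answer f'(t) = t*(-t/tan(t) + 2)/sin(t) is valid.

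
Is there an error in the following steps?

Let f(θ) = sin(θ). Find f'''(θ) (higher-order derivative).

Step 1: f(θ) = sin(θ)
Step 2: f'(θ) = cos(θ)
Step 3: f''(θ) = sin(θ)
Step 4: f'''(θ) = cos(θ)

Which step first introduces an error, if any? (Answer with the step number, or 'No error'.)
Step 3

Step 3 is incorrect due to a sign flip.
The step shows: sin(θ)
The correct value should be: -sin(θ)

Explanation: The sign of the whole expression was flipped: the term -sin(θ) was incorrectly written as sin(θ)
The later steps are derived from this incorrect expression, so the error originates in Step 3.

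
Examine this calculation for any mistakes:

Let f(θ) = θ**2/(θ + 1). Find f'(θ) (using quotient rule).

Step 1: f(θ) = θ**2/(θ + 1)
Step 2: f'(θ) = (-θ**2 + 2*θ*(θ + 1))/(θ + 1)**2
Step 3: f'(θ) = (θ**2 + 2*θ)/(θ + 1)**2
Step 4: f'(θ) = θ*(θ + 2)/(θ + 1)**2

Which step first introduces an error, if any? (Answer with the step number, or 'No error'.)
No error

All steps in this derivation are correct.
The final answer f'(θ) = θ*(θ + 2)/(θ + 1)**2 is valid.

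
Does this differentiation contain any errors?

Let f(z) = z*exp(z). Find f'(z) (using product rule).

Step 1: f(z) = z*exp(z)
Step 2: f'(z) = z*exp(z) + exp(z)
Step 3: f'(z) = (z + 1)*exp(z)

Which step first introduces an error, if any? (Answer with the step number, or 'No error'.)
No error

All steps in this derivation are correct.
The final answer f'(z) = (z + 1)*exp(z) is valid.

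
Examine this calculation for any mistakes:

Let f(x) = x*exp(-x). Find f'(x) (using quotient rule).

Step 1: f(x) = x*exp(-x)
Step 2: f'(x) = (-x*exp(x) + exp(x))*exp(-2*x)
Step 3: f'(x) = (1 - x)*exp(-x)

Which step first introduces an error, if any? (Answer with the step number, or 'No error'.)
No error

All steps in this derivation are correct.
The final answer f'(x) = (1 - x)*exp(-x) is valid.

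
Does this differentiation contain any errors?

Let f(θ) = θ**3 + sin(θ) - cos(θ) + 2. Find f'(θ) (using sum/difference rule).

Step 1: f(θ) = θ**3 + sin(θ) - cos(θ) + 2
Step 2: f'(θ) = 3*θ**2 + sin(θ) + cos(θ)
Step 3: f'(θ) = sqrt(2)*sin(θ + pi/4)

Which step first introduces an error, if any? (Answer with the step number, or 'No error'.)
Step 3

Step 3 is incorrect due to a dropped term.
The step shows: sqrt(2)*sin(θ + pi/4)
The correct value should be: 3*θ**2 + sqrt(2)*sin(θ + pi/4)

Explanation: A term was dropped: the term 3*θ**2 was incorrectly omitted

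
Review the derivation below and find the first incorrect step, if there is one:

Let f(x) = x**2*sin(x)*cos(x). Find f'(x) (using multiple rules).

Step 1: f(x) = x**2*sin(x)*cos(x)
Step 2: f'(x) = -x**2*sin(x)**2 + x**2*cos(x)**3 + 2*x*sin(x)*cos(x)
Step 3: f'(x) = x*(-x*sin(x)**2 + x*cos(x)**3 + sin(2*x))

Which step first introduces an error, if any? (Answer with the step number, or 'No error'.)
Step 2

Step 2 is incorrect due to a wrong exponent.
The step shows: -x**2*sin(x)**2 + x**2*cos(x)**3 + 2*x*sin(x)*cos(x)
The correct value should be: -x**2*sin(x)**2 + x**2*cos(x)**2 + 2*x*sin(x)*cos(x)

Explanation: The exponent 2 on cos(x) was incorrectly written as 3: the term x**2*cos(x)**2 was incorrectly written as x**2*cos(x)**3
The later steps are derived from this incorrect expression, so the error originates in Step 2.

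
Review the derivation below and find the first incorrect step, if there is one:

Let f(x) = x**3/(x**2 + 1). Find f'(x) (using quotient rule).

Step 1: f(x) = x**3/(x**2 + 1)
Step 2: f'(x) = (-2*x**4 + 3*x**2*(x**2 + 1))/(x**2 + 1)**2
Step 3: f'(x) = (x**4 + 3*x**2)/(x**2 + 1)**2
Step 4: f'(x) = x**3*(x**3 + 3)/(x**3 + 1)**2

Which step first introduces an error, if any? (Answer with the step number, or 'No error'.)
Step 4

Step 4 is incorrect due to a wrong exponent.
The step shows: x**3*(x**3 + 3)/(x**3 + 1)**2
The correct value should be: x**2*(x**2 + 3)/(x**2 + 1)**2

Explanation: The exponent 2 on x was incorrectly written as 3: the term x**2*(x**2 + 3)/(x**2 + 1)**2 was incorrectly written as x**3*(x**3 + 3)/(x**3 + 1)**2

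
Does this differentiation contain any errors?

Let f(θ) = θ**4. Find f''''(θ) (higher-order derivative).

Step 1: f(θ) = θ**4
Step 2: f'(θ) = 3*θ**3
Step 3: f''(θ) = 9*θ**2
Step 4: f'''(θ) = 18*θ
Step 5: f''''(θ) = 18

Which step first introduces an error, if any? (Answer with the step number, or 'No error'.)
Step 2

Step 2 is incorrect due to a wrong coefficient.
The step shows: 3*θ**3
The correct value should be: 4*θ**3

Explanation: The coefficient 4 was incorrectly written as 3: the term 4*θ**3 was incorrectly written as 3*θ**3
The later steps are derived from this incorrect expression, so the error originates in Step 2.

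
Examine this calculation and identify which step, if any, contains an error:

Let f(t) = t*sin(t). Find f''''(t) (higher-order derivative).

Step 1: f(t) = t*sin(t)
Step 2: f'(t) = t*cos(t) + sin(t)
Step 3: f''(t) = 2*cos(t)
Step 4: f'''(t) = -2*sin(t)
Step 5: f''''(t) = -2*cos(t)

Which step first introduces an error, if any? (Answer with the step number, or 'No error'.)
Step 3

Step 3 is incorrect due to a dropped term.
The step shows: 2*cos(t)
The correct value should be: -t*sin(t) + 2*cos(t)

Explanation: A term was dropped: the term -t*sin(t) was incorrectly omitted
The later steps are derived from this incorrect expression, so the error originates in Step 3.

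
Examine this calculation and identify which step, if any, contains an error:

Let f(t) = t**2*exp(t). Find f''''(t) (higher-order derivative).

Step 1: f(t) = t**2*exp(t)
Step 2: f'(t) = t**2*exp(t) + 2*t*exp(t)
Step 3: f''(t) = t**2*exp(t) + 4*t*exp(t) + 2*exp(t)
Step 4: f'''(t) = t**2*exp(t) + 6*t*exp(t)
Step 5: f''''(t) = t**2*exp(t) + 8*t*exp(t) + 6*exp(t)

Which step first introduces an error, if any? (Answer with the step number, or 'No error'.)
Step 4

Step 4 is incorrect due to a dropped term.
The step shows: t**2*exp(t) + 6*t*exp(t)
The correct value should be: t**2*exp(t) + 6*t*exp(t) + 6*exp(t)

Explanation: A term was dropped: the term 6*exp(t) was incorrectly omitted
The later steps are derived from this incorrect expression, so the error originates in Step 4.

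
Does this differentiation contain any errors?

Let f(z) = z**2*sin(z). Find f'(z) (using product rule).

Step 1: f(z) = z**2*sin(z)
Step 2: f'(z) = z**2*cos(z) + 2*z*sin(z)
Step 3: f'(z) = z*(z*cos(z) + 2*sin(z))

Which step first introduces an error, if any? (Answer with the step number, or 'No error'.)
No error

All steps in this derivation are correct.
The final answer f'(z) = z*(z*cos(z) + 2*sin(z)) is valid.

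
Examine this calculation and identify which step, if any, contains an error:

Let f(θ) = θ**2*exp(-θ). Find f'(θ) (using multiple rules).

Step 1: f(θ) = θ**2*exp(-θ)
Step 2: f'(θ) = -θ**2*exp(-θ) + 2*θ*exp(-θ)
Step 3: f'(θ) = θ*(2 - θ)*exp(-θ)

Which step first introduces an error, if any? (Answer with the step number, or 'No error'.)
No error

All steps in this derivation are correct.
The final answer f'(θ) = θ*(2 - θ)*exp(-θ) is valid.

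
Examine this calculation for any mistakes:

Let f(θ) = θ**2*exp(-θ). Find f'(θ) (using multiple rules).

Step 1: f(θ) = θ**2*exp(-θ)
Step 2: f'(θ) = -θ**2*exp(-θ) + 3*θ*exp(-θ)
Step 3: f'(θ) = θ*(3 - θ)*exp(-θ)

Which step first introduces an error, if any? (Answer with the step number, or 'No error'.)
Step 2

Step 2 is incorrect due to a wrong coefficient.
The step shows: -θ**2*exp(-θ) + 3*θ*exp(-θ)
The correct value should be: -θ**2*exp(-θ) + 2*θ*exp(-θ)

Explanation: The coefficient 2 was incorrectly written as 3: the term 2*θ*exp(-θ) was incorrectly written as 3*θ*exp(-θ)
The later steps are derived from this incorrect expression, so the error originates in Step 2.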